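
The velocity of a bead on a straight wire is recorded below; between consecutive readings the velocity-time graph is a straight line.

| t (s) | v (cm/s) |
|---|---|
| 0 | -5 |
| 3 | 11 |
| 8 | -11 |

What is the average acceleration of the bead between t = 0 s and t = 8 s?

Average acceleration = Δv/Δt = (-11 − -5)/(8 − 0) = -0.75 cm/s².

-0.75 cm/s²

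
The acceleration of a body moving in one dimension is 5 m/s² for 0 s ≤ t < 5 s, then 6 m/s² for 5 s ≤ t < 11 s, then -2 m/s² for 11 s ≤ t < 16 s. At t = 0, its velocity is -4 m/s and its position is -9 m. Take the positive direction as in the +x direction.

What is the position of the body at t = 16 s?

527.5 m

On each constant-a segment, Δv = aΔt and Δx = v₀Δt + ½aΔt²; chain segment to segment.
0–5 s: v starts -4 m/s; Δx = -4·5 + ½·5·5² = 42.5 m; v ends 21 m/s.
5–11 s: v starts 21 m/s; Δx = 21·6 + ½·6·6² = 234 m; v ends 57 m/s.
11–16 s: v starts 57 m/s; Δx = 57·5 + ½·-2·5² = 260 m; v ends 47 m/s.
x(16) = -9 + Σ Δx = 527.5 m.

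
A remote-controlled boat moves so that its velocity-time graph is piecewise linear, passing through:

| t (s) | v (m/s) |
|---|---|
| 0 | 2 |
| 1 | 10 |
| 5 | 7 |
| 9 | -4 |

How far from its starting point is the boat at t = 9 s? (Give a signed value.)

46 m

Net displacement equals the area under the velocity-time graph (areas below the axis count negative).
0–1 s: ½(2 + 10)(1) = 6 m
1–5 s: ½(10 + 7)(4) = 34 m
5–9 s: ½(7 + -4)(4) = 6 m
Net displacement = 46 m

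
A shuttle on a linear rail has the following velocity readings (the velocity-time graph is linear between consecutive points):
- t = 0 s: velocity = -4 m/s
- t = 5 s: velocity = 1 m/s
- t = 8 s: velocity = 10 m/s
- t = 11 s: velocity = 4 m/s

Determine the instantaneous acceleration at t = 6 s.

3 m/s²

Acceleration is the slope of the v-t graph on 5–8 s: (10 − 1)/(8 − 5) = 3 m/s².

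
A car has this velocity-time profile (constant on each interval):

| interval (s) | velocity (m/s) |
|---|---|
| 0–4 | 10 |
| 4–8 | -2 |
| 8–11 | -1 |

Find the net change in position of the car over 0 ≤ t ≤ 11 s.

29 m

Displacement is the signed area under the v-t curve.
0–4 s: 10 × 4 = 40 m
4–8 s: -2 × 4 = -8 m
8–11 s: -1 × 3 = -3 m
Net displacement = 29 m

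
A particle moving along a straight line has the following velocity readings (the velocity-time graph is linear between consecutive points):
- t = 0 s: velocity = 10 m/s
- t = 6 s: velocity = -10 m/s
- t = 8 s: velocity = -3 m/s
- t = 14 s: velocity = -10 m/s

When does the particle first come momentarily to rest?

v changes sign on 0–6 s (from 10 to -10); the graph is linear there, so v = 0 at t = 0 + (-10)·(6 − 0)/(-10 − 10) = 3 s.

t = 3 s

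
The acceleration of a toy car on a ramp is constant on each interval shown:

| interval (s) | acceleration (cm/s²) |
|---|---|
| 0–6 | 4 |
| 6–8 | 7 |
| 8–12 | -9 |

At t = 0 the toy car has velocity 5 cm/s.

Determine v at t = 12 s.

Δv equals the area under the a-t graph; then v = v₀ + Δv.
0–6 s: 4 × 6 = 24 cm/s
6–8 s: 7 × 2 = 14 cm/s
8–12 s: -9 × 4 = -36 cm/s
Δv = 2 cm/s, so v(12) = 5 + (2) = 7 cm/s.

7 cm/s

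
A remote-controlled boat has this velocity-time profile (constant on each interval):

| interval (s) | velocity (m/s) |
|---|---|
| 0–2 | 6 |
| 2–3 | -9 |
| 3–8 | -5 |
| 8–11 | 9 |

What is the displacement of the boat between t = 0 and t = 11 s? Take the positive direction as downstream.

Net displacement equals the area under the velocity-time graph (areas below the axis count negative).
0–2 s: 6 × 2 = 12 m
2–3 s: -9 × 1 = -9 m
3–8 s: -5 × 5 = -25 m
8–11 s: 9 × 3 = 27 m
Net displacement = 5 m

5 m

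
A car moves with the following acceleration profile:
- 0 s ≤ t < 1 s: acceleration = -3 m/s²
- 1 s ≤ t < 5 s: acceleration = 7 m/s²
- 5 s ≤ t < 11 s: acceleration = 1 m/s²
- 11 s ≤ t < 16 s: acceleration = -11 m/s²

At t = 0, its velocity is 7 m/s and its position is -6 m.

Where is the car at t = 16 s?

334 m

On each constant-a segment, Δv = aΔt and Δx = v₀Δt + ½aΔt²; chain segment to segment.
0–1 s: v starts 7 m/s; Δx = 7·1 + ½·-3·1² = 5.5 m; v ends 4 m/s.
1–5 s: v starts 4 m/s; Δx = 4·4 + ½·7·4² = 72 m; v ends 32 m/s.
5–11 s: v starts 32 m/s; Δx = 32·6 + ½·1·6² = 210 m; v ends 38 m/s.
11–16 s: v starts 38 m/s; Δx = 38·5 + ½·-11·5² = 52.5 m; v ends -17 m/s.
x(16) = -6 + Σ Δx = 334 m.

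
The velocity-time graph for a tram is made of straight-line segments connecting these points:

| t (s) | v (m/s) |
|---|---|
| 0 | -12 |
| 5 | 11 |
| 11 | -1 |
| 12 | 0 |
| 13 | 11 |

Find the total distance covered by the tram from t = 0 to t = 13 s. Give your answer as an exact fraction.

1502/23 m

Distance (not displacement) is the total path length: add the absolute areas under v-t.
0–5 s: v = 0 at t = 60/23 s; triangle areas 360/23 + 605/46 = 1325/46 m
5–11 s: v = 0 at t = 10.5 s; triangle areas 30.25 + 0.25 = 30.5 m
11–12 s: |½(-1 + 0)(1)| = 0.5 m
12–13 s: |½(0 + 11)(1)| = 5.5 m
Total distance = 1502/23 m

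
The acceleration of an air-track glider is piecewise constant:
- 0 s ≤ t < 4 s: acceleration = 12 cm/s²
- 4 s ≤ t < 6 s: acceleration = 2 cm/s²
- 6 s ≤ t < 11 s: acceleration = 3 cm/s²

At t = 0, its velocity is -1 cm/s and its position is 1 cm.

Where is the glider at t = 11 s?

On each constant-a segment, Δv = aΔt and Δx = v₀Δt + ½aΔt²; chain segment to segment.
0–4 s: v starts -1 cm/s; Δx = -1·4 + ½·12·4² = 92 cm; v ends 47 cm/s.
4–6 s: v starts 47 cm/s; Δx = 47·2 + ½·2·2² = 98 cm; v ends 51 cm/s.
6–11 s: v starts 51 cm/s; Δx = 51·5 + ½·3·5² = 292.5 cm; v ends 66 cm/s.
x(11) = 1 + Σ Δx = 483.5 cm.

483.5 cm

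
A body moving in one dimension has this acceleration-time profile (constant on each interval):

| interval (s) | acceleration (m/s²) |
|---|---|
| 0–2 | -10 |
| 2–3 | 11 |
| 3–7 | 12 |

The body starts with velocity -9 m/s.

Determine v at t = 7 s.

Δv equals the area under the a-t graph; then v = v₀ + Δv.
0–2 s: -10 × 2 = -20 m/s
2–3 s: 11 × 1 = 11 m/s
3–7 s: 12 × 4 = 48 m/s
Δv = 39 m/s, so v(7) = -9 + (39) = 30 m/s.

30 m/s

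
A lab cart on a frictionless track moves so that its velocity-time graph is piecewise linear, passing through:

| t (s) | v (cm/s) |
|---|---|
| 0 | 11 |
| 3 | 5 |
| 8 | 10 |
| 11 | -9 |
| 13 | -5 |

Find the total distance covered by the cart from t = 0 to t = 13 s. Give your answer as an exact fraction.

1706/19 cm

Total distance travelled is ∫|v| dt — sum the magnitudes of each area piece.
0–3 s: |½(11 + 5)(3)| = 24 cm
3–8 s: |½(5 + 10)(5)| = 37.5 cm
8–11 s: v = 0 at t = 182/19 s; triangle areas 150/19 + 243/38 = 543/38 cm
11–13 s: |½(-9 + -5)(2)| = 14 cm
Total distance = 1706/19 cm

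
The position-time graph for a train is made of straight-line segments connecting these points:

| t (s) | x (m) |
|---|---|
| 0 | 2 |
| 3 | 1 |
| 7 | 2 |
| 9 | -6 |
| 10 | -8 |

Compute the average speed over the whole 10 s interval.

Average speed = (total path length)/(elapsed time); on a piecewise-linear x-t graph the path length is Σ|Δx|.
0–3 s: |Δx| = |1 − 2| = 1 m
3–7 s: |Δx| = |2 − 1| = 1 m
7–9 s: |Δx| = |-6 − 2| = 8 m
9–10 s: |Δx| = |-8 − -6| = 2 m
Total path = 12 m; average speed = 12/10 = 1.2 m/s.

1.2 m/s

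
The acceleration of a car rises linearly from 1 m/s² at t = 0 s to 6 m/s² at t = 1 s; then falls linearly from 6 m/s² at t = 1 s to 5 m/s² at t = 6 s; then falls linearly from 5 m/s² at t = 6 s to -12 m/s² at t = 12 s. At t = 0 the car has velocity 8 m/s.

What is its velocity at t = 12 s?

18 m/s

Δv equals the area under the a-t graph; then v = v₀ + Δv.
0–1 s: ½(1 + 6)(1) = 3.5 m/s
1–6 s: ½(6 + 5)(5) = 27.5 m/s
6–12 s: ½(5 + -12)(6) = -21 m/s
Δv = 10 m/s, so v(12) = 8 + (10) = 18 m/s.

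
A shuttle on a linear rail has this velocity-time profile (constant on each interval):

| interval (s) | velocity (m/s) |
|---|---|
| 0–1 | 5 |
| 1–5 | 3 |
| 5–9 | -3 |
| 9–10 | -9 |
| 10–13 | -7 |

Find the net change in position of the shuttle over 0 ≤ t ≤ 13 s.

Net displacement equals the area under the velocity-time graph (areas below the axis count negative).
0–1 s: 5 × 1 = 5 m
1–5 s: 3 × 4 = 12 m
5–9 s: -3 × 4 = -12 m
9–10 s: -9 × 1 = -9 m
10–13 s: -7 × 3 = -21 m
Net displacement = -25 m

-25 m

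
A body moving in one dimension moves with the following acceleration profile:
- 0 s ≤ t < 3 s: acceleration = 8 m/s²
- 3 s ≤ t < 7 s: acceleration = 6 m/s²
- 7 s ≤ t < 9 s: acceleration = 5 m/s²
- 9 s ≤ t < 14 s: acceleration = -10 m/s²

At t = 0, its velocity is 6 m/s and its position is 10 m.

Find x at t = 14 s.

On each constant-a segment, Δv = aΔt and Δx = v₀Δt + ½aΔt²; chain segment to segment.
0–3 s: v starts 6 m/s; Δx = 6·3 + ½·8·3² = 54 m; v ends 30 m/s.
3–7 s: v starts 30 m/s; Δx = 30·4 + ½·6·4² = 168 m; v ends 54 m/s.
7–9 s: v starts 54 m/s; Δx = 54·2 + ½·5·2² = 118 m; v ends 64 m/s.
9–14 s: v starts 64 m/s; Δx = 64·5 + ½·-10·5² = 195 m; v ends 14 m/s.
x(14) = 10 + Σ Δx = 545 m.

545 m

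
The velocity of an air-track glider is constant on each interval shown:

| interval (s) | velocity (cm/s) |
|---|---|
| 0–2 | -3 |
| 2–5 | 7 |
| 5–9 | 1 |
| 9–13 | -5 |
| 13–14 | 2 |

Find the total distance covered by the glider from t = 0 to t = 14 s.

Distance (not displacement) is the total path length: add the absolute areas under v-t.
0–2 s: |-3| × 2 = 6 cm
2–5 s: |7| × 3 = 21 cm
5–9 s: |1| × 4 = 4 cm
9–13 s: |-5| × 4 = 20 cm
13–14 s: |2| × 1 = 2 cm
Total distance = 53 cm

53 cm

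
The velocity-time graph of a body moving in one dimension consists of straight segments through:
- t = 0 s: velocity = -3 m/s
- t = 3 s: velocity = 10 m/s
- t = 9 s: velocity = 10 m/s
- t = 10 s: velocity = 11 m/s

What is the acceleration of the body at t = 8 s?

0 m/s²

Acceleration is the slope of the v-t graph on 3–9 s: (10 − 10)/(9 − 3) = 0 m/s².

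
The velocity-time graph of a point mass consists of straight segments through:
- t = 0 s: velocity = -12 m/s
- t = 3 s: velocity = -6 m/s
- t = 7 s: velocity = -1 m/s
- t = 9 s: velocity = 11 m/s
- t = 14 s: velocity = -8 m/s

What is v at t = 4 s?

-4.75 m/s

On 3–7 s the graph is linear from -6 to -1 m/s: v(4) = -6 + (-1 − -6)·(4 − 3)/(7 − 3) = -4.75 m/s.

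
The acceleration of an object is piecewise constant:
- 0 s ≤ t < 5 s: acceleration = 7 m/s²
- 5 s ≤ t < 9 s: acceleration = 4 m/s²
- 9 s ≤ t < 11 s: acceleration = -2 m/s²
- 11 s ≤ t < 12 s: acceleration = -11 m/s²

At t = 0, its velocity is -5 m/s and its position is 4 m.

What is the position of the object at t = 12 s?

343 m

On each constant-a segment, Δv = aΔt and Δx = v₀Δt + ½aΔt²; chain segment to segment.
0–5 s: v starts -5 m/s; Δx = -5·5 + ½·7·5² = 62.5 m; v ends 30 m/s.
5–9 s: v starts 30 m/s; Δx = 30·4 + ½·4·4² = 152 m; v ends 46 m/s.
9–11 s: v starts 46 m/s; Δx = 46·2 + ½·-2·2² = 88 m; v ends 42 m/s.
11–12 s: v starts 42 m/s; Δx = 42·1 + ½·-11·1² = 36.5 m; v ends 31 m/s.
x(12) = 4 + Σ Δx = 343 m.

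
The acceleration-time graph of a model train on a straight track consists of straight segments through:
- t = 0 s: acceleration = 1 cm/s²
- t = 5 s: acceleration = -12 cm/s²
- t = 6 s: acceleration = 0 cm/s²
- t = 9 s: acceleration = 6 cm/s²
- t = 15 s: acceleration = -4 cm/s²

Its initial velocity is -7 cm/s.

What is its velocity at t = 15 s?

Δv equals the area under the a-t graph; then v = v₀ + Δv.
0–5 s: ½(1 + -12)(5) = -27.5 cm/s
5–6 s: ½(-12 + 0)(1) = -6 cm/s
6–9 s: ½(0 + 6)(3) = 9 cm/s
9–15 s: ½(6 + -4)(6) = 6 cm/s
Δv = -18.5 cm/s, so v(15) = -7 + (-18.5) = -25.5 cm/s.

-25.5 cm/s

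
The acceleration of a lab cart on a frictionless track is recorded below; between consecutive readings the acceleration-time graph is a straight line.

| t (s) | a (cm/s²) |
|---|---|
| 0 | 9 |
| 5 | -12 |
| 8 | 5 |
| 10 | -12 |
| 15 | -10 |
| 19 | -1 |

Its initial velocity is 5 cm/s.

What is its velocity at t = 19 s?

Δv equals the area under the a-t graph; then v = v₀ + Δv.
0–5 s: ½(9 + -12)(5) = -7.5 cm/s
5–8 s: ½(-12 + 5)(3) = -10.5 cm/s
8–10 s: ½(5 + -12)(2) = -7 cm/s
10–15 s: ½(-12 + -10)(5) = -55 cm/s
15–19 s: ½(-10 + -1)(4) = -22 cm/s
Δv = -102 cm/s, so v(19) = 5 + (-102) = -97 cm/s.

-97 cm/s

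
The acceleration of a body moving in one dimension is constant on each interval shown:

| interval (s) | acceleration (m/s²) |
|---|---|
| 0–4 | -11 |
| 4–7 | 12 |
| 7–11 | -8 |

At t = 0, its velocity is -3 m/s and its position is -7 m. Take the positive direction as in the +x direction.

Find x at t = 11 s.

On each constant-a segment, Δv = aΔt and Δx = v₀Δt + ½aΔt²; chain segment to segment.
0–4 s: v starts -3 m/s; Δx = -3·4 + ½·-11·4² = -100 m; v ends -47 m/s.
4–7 s: v starts -47 m/s; Δx = -47·3 + ½·12·3² = -87 m; v ends -11 m/s.
7–11 s: v starts -11 m/s; Δx = -11·4 + ½·-8·4² = -108 m; v ends -43 m/s.
x(11) = -7 + Σ Δx = -302 m.

-302 m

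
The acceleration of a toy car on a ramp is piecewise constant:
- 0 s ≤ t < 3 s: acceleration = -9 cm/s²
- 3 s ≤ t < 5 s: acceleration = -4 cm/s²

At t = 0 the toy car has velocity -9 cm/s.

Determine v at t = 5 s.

Δv equals the area under the a-t graph; then v = v₀ + Δv.
0–3 s: -9 × 3 = -27 cm/s
3–5 s: -4 × 2 = -8 cm/s
Δv = -35 cm/s, so v(5) = -9 + (-35) = -44 cm/s.

-44 cm/s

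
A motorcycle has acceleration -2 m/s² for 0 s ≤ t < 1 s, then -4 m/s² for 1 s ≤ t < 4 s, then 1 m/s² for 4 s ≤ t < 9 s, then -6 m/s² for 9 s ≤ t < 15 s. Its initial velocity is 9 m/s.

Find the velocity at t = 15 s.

Δv equals the area under the a-t graph; then v = v₀ + Δv.
0–1 s: -2 × 1 = -2 m/s
1–4 s: -4 × 3 = -12 m/s
4–9 s: 1 × 5 = 5 m/s
9–15 s: -6 × 6 = -36 m/s
Δv = -45 m/s, so v(15) = 9 + (-45) = -36 m/s.

-36 m/s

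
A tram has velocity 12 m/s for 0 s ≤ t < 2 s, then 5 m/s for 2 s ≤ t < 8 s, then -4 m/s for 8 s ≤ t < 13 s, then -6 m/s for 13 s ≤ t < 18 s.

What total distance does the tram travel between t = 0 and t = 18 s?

104 m

Distance (not displacement) is the total path length: add the absolute areas under v-t.
0–2 s: |12| × 2 = 24 m
2–8 s: |5| × 6 = 30 m
8–13 s: |-4| × 5 = 20 m
13–18 s: |-6| × 5 = 30 m
Total distance = 104 m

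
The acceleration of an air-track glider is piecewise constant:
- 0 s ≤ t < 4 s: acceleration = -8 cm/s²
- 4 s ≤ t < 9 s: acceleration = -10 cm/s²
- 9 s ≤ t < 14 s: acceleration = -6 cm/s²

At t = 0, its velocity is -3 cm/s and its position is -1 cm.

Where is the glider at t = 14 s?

On each constant-a segment, Δv = aΔt and Δx = v₀Δt + ½aΔt²; chain segment to segment.
0–4 s: v starts -3 cm/s; Δx = -3·4 + ½·-8·4² = -76 cm; v ends -35 cm/s.
4–9 s: v starts -35 cm/s; Δx = -35·5 + ½·-10·5² = -300 cm; v ends -85 cm/s.
9–14 s: v starts -85 cm/s; Δx = -85·5 + ½·-6·5² = -500 cm; v ends -115 cm/s.
x(14) = -1 + Σ Δx = -877 cm.

-877 cm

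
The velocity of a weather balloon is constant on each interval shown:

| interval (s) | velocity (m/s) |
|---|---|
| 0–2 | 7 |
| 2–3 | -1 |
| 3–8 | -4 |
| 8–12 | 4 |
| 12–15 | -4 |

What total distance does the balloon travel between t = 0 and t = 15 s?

63 m

Total distance travelled is ∫|v| dt — sum the magnitudes of each area piece.
0–2 s: |7| × 2 = 14 m
2–3 s: |-1| × 1 = 1 m
3–8 s: |-4| × 5 = 20 m
8–12 s: |4| × 4 = 16 m
12–15 s: |-4| × 3 = 12 m
Total distance = 63 m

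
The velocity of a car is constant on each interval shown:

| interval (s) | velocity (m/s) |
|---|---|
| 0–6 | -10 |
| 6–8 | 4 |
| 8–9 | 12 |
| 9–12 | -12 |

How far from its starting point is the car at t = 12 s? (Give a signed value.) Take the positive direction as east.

Net displacement equals the area under the velocity-time graph (areas below the axis count negative).
0–6 s: -10 × 6 = -60 m
6–8 s: 4 × 2 = 8 m
8–9 s: 12 × 1 = 12 m
9–12 s: -12 × 3 = -36 m
Net displacement = -76 m

-76 m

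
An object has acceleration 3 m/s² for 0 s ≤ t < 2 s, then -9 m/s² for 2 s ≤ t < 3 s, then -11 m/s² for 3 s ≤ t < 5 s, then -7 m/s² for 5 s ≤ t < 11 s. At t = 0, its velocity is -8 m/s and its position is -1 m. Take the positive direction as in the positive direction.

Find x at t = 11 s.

On each constant-a segment, Δv = aΔt and Δx = v₀Δt + ½aΔt²; chain segment to segment.
0–2 s: v starts -8 m/s; Δx = -8·2 + ½·3·2² = -10 m; v ends -2 m/s.
2–3 s: v starts -2 m/s; Δx = -2·1 + ½·-9·1² = -6.5 m; v ends -11 m/s.
3–5 s: v starts -11 m/s; Δx = -11·2 + ½·-11·2² = -44 m; v ends -33 m/s.
5–11 s: v starts -33 m/s; Δx = -33·6 + ½·-7·6² = -324 m; v ends -75 m/s.
x(11) = -1 + Σ Δx = -385.5 m.

-385.5 m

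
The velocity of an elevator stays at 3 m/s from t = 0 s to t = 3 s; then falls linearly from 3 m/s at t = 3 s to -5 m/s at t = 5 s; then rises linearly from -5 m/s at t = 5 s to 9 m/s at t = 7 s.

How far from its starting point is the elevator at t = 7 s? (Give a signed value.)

11 m

Net displacement equals the area under the velocity-time graph (areas below the axis count negative).
0–3 s: 3 × 3 = 9 m
3–5 s: ½(3 + -5)(2) = -2 m
5–7 s: ½(-5 + 9)(2) = 4 m
Net displacement = 11 m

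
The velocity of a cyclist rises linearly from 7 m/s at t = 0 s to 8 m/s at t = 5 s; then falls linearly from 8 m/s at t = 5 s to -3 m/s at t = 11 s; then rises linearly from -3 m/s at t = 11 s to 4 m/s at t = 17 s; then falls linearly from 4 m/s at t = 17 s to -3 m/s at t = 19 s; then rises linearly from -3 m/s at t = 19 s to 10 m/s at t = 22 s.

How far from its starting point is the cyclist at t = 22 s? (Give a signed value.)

Net displacement equals the area under the velocity-time graph (areas below the axis count negative).
0–5 s: ½(7 + 8)(5) = 37.5 m
5–11 s: ½(8 + -3)(6) = 15 m
11–17 s: ½(-3 + 4)(6) = 3 m
17–19 s: ½(4 + -3)(2) = 1 m
19–22 s: ½(-3 + 10)(3) = 10.5 m
Net displacement = 67 m

67 m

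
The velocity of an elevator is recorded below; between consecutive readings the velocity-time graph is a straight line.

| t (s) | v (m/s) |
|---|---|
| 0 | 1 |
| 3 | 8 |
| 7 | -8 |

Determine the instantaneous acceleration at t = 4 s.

Acceleration is the slope of the v-t graph on 3–7 s: (-8 − 8)/(7 − 3) = -4 m/s².

-4 m/s²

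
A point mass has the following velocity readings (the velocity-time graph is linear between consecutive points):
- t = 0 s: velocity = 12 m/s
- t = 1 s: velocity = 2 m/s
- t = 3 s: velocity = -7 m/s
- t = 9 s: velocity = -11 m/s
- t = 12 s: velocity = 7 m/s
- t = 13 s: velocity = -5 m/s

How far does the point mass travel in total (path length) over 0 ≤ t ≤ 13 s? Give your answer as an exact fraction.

Distance (not displacement) is the total path length: add the absolute areas under v-t.
0–1 s: |½(12 + 2)(1)| = 7 m
1–3 s: v = 0 at t = 13/9 s; triangle areas 4/9 + 49/9 = 53/9 m
3–9 s: |½(-7 + -11)(6)| = 54 m
9–12 s: v = 0 at t = 65/6 s; triangle areas 121/12 + 49/12 = 85/6 m
12–13 s: v = 0 at t = 151/12 s; triangle areas 49/24 + 25/24 = 37/12 m
Total distance = 3029/36 m

3029/36 m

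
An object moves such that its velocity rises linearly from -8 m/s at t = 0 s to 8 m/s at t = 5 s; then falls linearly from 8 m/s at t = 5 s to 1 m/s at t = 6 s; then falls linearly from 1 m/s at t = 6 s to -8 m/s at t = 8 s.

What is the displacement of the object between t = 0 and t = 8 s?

Displacement is the signed area under the v-t curve.
0–5 s: ½(-8 + 8)(5) = 0 m
5–6 s: ½(8 + 1)(1) = 4.5 m
6–8 s: ½(1 + -8)(2) = -7 m
Net displacement = -2.5 m

-2.5 m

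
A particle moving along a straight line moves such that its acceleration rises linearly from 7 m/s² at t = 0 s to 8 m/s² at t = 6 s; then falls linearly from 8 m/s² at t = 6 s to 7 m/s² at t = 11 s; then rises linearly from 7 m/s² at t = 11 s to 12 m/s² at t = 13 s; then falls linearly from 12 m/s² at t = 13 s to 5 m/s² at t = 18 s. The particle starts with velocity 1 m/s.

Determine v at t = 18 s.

145 m/s

Δv equals the area under the a-t graph; then v = v₀ + Δv.
0–6 s: ½(7 + 8)(6) = 45 m/s
6–11 s: ½(8 + 7)(5) = 37.5 m/s
11–13 s: ½(7 + 12)(2) = 19 m/s
13–18 s: ½(12 + 5)(5) = 42.5 m/s
Δv = 144 m/s, so v(18) = 1 + (144) = 145 m/s.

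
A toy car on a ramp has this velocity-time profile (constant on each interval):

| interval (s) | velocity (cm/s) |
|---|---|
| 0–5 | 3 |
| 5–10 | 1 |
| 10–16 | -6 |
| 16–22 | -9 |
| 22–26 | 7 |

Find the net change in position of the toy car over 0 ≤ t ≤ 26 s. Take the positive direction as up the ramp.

-42 cm

Displacement is the signed area under the v-t curve.
0–5 s: 3 × 5 = 15 cm
5–10 s: 1 × 5 = 5 cm
10–16 s: -6 × 6 = -36 cm
16–22 s: -9 × 6 = -54 cm
22–26 s: 7 × 4 = 28 cm
Net displacement = -42 cm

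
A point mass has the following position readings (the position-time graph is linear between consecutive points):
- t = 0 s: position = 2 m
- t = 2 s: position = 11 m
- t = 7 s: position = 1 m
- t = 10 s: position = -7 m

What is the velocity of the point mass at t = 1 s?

4.5 m/s

Velocity is the slope of the x-t graph on 0–2 s: (11 − 2)/(2 − 0) = 4.5 m/s.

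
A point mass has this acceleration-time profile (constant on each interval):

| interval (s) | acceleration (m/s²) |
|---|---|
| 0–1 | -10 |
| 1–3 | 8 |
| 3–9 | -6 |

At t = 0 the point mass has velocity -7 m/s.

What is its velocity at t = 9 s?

Δv equals the area under the a-t graph; then v = v₀ + Δv.
0–1 s: -10 × 1 = -10 m/s
1–3 s: 8 × 2 = 16 m/s
3–9 s: -6 × 6 = -36 m/s
Δv = -30 m/s, so v(9) = -7 + (-30) = -37 m/s.

-37 m/s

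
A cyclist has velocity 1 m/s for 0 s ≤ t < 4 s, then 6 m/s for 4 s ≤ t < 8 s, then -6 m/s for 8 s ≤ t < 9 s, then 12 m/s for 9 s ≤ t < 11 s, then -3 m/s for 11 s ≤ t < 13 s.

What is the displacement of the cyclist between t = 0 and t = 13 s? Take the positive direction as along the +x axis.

Displacement is the signed area under the v-t curve.
0–4 s: 1 × 4 = 4 m
4–8 s: 6 × 4 = 24 m
8–9 s: -6 × 1 = -6 m
9–11 s: 12 × 2 = 24 m
11–13 s: -3 × 2 = -6 m
Net displacement = 40 m

40 m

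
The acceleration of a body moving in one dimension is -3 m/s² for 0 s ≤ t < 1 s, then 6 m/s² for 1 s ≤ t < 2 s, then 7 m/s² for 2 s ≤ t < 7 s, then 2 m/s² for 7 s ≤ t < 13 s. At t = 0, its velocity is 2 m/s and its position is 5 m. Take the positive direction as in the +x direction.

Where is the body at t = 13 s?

396 m

On each constant-a segment, Δv = aΔt and Δx = v₀Δt + ½aΔt²; chain segment to segment.
0–1 s: v starts 2 m/s; Δx = 2·1 + ½·-3·1² = 0.5 m; v ends -1 m/s.
1–2 s: v starts -1 m/s; Δx = -1·1 + ½·6·1² = 2 m; v ends 5 m/s.
2–7 s: v starts 5 m/s; Δx = 5·5 + ½·7·5² = 112.5 m; v ends 40 m/s.
7–13 s: v starts 40 m/s; Δx = 40·6 + ½·2·6² = 276 m; v ends 52 m/s.
x(13) = 5 + Σ Δx = 396 m.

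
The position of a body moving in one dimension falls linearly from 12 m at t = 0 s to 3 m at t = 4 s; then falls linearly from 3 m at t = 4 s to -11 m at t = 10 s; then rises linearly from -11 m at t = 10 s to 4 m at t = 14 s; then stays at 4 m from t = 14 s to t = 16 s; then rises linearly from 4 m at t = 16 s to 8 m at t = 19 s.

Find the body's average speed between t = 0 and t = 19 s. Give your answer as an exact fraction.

Average speed = (total path length)/(elapsed time); on a piecewise-linear x-t graph the path length is Σ|Δx|.
0–4 s: |Δx| = |3 − 12| = 9 m
4–10 s: |Δx| = |-11 − 3| = 14 m
10–14 s: |Δx| = |4 − -11| = 15 m
14–16 s: |Δx| = |4 − 4| = 0 m
16–19 s: |Δx| = |8 − 4| = 4 m
Total path = 42 m; average speed = 42/19 = 42/19 m/s.

42/19 m/s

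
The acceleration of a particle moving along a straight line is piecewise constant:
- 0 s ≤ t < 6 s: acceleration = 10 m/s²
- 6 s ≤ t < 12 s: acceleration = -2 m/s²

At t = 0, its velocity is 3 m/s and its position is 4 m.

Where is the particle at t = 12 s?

544 m

On each constant-a segment, Δv = aΔt and Δx = v₀Δt + ½aΔt²; chain segment to segment.
0–6 s: v starts 3 m/s; Δx = 3·6 + ½·10·6² = 198 m; v ends 63 m/s.
6–12 s: v starts 63 m/s; Δx = 63·6 + ½·-2·6² = 342 m; v ends 51 m/s.
x(12) = 4 + Σ Δx = 544 m.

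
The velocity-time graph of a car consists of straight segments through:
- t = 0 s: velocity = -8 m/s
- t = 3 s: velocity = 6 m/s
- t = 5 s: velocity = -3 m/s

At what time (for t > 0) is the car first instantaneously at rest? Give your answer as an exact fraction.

t = 12/7 s

v changes sign on 0–3 s (from -8 to 6); the graph is linear there, so v = 0 at t = 0 + (8)·(3 − 0)/(6 − -8) = 12/7 s.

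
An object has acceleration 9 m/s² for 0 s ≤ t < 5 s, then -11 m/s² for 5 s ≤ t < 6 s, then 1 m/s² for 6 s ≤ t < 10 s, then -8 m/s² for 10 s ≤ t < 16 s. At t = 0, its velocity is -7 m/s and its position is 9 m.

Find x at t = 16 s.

277 m

On each constant-a segment, Δv = aΔt and Δx = v₀Δt + ½aΔt²; chain segment to segment.
0–5 s: v starts -7 m/s; Δx = -7·5 + ½·9·5² = 77.5 m; v ends 38 m/s.
5–6 s: v starts 38 m/s; Δx = 38·1 + ½·-11·1² = 32.5 m; v ends 27 m/s.
6–10 s: v starts 27 m/s; Δx = 27·4 + ½·1·4² = 116 m; v ends 31 m/s.
10–16 s: v starts 31 m/s; Δx = 31·6 + ½·-8·6² = 42 m; v ends -17 m/s.
x(16) = 9 + Σ Δx = 277 m.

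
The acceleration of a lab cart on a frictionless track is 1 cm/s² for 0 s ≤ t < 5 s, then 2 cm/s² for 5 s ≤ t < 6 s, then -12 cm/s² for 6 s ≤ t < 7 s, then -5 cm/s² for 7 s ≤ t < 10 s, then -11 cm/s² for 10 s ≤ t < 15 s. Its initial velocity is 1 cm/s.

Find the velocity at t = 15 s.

Δv equals the area under the a-t graph; then v = v₀ + Δv.
0–5 s: 1 × 5 = 5 cm/s
5–6 s: 2 × 1 = 2 cm/s
6–7 s: -12 × 1 = -12 cm/s
7–10 s: -5 × 3 = -15 cm/s
10–15 s: -11 × 5 = -55 cm/s
Δv = -75 cm/s, so v(15) = 1 + (-75) = -74 cm/s.

-74 cm/s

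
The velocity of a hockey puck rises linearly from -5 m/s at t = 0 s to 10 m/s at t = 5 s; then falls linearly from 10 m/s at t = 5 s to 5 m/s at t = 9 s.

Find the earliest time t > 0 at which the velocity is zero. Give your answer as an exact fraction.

t = 5/3 s

v changes sign on 0–5 s (from -5 to 10); the graph is linear there, so v = 0 at t = 0 + (5)·(5 − 0)/(10 − -5) = 5/3 s.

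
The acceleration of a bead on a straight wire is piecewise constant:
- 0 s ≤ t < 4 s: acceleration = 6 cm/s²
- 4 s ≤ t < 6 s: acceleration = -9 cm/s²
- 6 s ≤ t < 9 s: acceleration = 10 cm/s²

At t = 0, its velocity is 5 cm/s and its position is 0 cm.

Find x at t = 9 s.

On each constant-a segment, Δv = aΔt and Δx = v₀Δt + ½aΔt²; chain segment to segment.
0–4 s: v starts 5 cm/s; Δx = 5·4 + ½·6·4² = 68 cm; v ends 29 cm/s.
4–6 s: v starts 29 cm/s; Δx = 29·2 + ½·-9·2² = 40 cm; v ends 11 cm/s.
6–9 s: v starts 11 cm/s; Δx = 11·3 + ½·10·3² = 78 cm; v ends 41 cm/s.
x(9) = 0 + Σ Δx = 186 cm.

186 cm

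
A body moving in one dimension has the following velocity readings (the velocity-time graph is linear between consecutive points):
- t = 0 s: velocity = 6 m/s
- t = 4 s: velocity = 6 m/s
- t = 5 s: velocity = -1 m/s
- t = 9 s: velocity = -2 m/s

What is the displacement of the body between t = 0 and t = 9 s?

Displacement is the signed area under the v-t curve.
0–4 s: 6 × 4 = 24 m
4–5 s: ½(6 + -1)(1) = 2.5 m
5–9 s: ½(-1 + -2)(4) = -6 m
Net displacement = 20.5 m

20.5 m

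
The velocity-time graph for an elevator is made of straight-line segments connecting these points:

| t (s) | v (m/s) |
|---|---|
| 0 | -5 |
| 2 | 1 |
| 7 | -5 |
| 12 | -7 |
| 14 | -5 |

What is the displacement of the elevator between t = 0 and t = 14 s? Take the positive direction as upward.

Net displacement equals the area under the velocity-time graph (areas below the axis count negative).
0–2 s: ½(-5 + 1)(2) = -4 m
2–7 s: ½(1 + -5)(5) = -10 m
7–12 s: ½(-5 + -7)(5) = -30 m
12–14 s: ½(-7 + -5)(2) = -12 m
Net displacement = -56 m

-56 m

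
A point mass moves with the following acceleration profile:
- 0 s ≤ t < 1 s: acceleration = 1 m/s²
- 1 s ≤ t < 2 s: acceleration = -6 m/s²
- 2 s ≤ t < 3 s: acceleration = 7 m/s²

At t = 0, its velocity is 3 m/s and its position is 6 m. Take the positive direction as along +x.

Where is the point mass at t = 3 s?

On each constant-a segment, Δv = aΔt and Δx = v₀Δt + ½aΔt²; chain segment to segment.
0–1 s: v starts 3 m/s; Δx = 3·1 + ½·1·1² = 3.5 m; v ends 4 m/s.
1–2 s: v starts 4 m/s; Δx = 4·1 + ½·-6·1² = 1 m; v ends -2 m/s.
2–3 s: v starts -2 m/s; Δx = -2·1 + ½·7·1² = 1.5 m; v ends 5 m/s.
x(3) = 6 + Σ Δx = 12 m.

12 m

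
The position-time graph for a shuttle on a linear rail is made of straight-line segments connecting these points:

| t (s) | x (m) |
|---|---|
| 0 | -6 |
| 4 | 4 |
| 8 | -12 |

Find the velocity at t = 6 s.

-4 m/s

Velocity is the slope of the x-t graph on 4–8 s: (-12 − 4)/(8 − 4) = -4 m/s.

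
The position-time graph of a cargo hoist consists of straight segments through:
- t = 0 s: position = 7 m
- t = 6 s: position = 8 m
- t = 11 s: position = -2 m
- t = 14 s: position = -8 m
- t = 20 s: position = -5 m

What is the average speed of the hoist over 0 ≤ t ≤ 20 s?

1 m/s

Average speed = (total path length)/(elapsed time); on a piecewise-linear x-t graph the path length is Σ|Δx|.
0–6 s: |Δx| = |8 − 7| = 1 m
6–11 s: |Δx| = |-2 − 8| = 10 m
11–14 s: |Δx| = |-8 − -2| = 6 m
14–20 s: |Δx| = |-5 − -8| = 3 m
Total path = 20 m; average speed = 20/20 = 1 m/s.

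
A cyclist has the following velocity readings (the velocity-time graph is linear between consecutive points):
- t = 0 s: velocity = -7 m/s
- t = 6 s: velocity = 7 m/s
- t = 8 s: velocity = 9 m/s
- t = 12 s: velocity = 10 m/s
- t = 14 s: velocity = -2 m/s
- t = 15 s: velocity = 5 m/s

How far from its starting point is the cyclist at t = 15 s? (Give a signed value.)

63.5 m

Net displacement equals the area under the velocity-time graph (areas below the axis count negative).
0–6 s: ½(-7 + 7)(6) = 0 m
6–8 s: ½(7 + 9)(2) = 16 m
8–12 s: ½(9 + 10)(4) = 38 m
12–14 s: ½(10 + -2)(2) = 8 m
14–15 s: ½(-2 + 5)(1) = 1.5 m
Net displacement = 63.5 m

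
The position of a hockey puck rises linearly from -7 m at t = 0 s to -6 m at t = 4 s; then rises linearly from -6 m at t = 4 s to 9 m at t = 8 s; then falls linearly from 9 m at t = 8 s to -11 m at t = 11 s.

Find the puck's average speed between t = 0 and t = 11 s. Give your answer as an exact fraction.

Average speed = (total path length)/(elapsed time); on a piecewise-linear x-t graph the path length is Σ|Δx|.
0–4 s: |Δx| = |-6 − -7| = 1 m
4–8 s: |Δx| = |9 − -6| = 15 m
8–11 s: |Δx| = |-11 − 9| = 20 m
Total path = 36 m; average speed = 36/11 = 36/11 m/s.

36/11 m/s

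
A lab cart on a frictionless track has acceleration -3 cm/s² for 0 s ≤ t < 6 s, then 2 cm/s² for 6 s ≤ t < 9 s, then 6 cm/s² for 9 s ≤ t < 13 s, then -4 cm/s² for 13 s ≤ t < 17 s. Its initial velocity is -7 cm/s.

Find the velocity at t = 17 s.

Δv equals the area under the a-t graph; then v = v₀ + Δv.
0–6 s: -3 × 6 = -18 cm/s
6–9 s: 2 × 3 = 6 cm/s
9–13 s: 6 × 4 = 24 cm/s
13–17 s: -4 × 4 = -16 cm/s
Δv = -4 cm/s, so v(17) = -7 + (-4) = -11 cm/s.

-11 cm/s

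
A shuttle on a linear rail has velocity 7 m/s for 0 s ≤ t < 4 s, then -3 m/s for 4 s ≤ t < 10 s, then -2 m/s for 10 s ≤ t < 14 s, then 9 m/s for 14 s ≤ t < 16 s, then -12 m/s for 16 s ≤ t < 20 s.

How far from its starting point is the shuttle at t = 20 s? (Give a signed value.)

-28 m

Net displacement equals the area under the velocity-time graph (areas below the axis count negative).
0–4 s: 7 × 4 = 28 m
4–10 s: -3 × 6 = -18 m
10–14 s: -2 × 4 = -8 m
14–16 s: 9 × 2 = 18 m
16–20 s: -12 × 4 = -48 m
Net displacement = -28 m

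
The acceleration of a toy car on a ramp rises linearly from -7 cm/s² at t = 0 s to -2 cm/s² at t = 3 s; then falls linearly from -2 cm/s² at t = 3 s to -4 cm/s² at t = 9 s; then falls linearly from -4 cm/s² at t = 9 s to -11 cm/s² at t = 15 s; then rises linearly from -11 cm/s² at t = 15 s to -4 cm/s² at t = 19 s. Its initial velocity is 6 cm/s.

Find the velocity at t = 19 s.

Δv equals the area under the a-t graph; then v = v₀ + Δv.
0–3 s: ½(-7 + -2)(3) = -13.5 cm/s
3–9 s: ½(-2 + -4)(6) = -18 cm/s
9–15 s: ½(-4 + -11)(6) = -45 cm/s
15–19 s: ½(-11 + -4)(4) = -30 cm/s
Δv = -106.5 cm/s, so v(19) = 6 + (-106.5) = -100.5 cm/s.

-100.5 cm/s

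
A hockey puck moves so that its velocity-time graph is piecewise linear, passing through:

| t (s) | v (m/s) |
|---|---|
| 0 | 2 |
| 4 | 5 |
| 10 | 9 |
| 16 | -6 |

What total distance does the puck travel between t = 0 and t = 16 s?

Total distance travelled is ∫|v| dt — sum the magnitudes of each area piece.
0–4 s: |½(2 + 5)(4)| = 14 m
4–10 s: |½(5 + 9)(6)| = 42 m
10–16 s: v = 0 at t = 13.6 s; triangle areas 16.2 + 7.2 = 23.4 m
Total distance = 79.4 m

79.4 m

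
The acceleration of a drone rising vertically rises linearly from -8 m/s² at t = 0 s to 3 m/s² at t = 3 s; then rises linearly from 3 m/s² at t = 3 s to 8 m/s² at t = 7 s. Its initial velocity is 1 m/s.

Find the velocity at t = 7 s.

Δv equals the area under the a-t graph; then v = v₀ + Δv.
0–3 s: ½(-8 + 3)(3) = -7.5 m/s
3–7 s: ½(3 + 8)(4) = 22 m/s
Δv = 14.5 m/s, so v(7) = 1 + (14.5) = 15.5 m/s.

15.5 m/s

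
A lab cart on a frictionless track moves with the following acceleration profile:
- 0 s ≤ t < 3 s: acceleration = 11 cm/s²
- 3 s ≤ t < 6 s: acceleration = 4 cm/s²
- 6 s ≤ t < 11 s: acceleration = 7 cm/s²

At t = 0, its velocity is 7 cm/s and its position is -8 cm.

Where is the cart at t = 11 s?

548 cm

On each constant-a segment, Δv = aΔt and Δx = v₀Δt + ½aΔt²; chain segment to segment.
0–3 s: v starts 7 cm/s; Δx = 7·3 + ½·11·3² = 70.5 cm; v ends 40 cm/s.
3–6 s: v starts 40 cm/s; Δx = 40·3 + ½·4·3² = 138 cm; v ends 52 cm/s.
6–11 s: v starts 52 cm/s; Δx = 52·5 + ½·7·5² = 347.5 cm; v ends 87 cm/s.
x(11) = -8 + Σ Δx = 548 cm.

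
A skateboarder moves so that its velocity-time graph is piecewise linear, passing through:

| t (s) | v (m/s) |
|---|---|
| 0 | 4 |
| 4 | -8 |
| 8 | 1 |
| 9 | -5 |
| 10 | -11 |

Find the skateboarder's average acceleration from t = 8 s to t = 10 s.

Average acceleration = Δv/Δt = (-11 − 1)/(10 − 8) = -6 m/s².

-6 m/s²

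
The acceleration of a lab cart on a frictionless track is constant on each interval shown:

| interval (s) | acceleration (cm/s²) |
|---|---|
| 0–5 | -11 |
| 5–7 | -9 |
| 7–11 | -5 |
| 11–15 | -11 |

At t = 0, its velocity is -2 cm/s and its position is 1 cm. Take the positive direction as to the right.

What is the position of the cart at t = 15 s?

-1086.5 cm

On each constant-a segment, Δv = aΔt and Δx = v₀Δt + ½aΔt²; chain segment to segment.
0–5 s: v starts -2 cm/s; Δx = -2·5 + ½·-11·5² = -147.5 cm; v ends -57 cm/s.
5–7 s: v starts -57 cm/s; Δx = -57·2 + ½·-9·2² = -132 cm; v ends -75 cm/s.
7–11 s: v starts -75 cm/s; Δx = -75·4 + ½·-5·4² = -340 cm; v ends -95 cm/s.
11–15 s: v starts -95 cm/s; Δx = -95·4 + ½·-11·4² = -468 cm; v ends -139 cm/s.
x(15) = 1 + Σ Δx = -1086.5 cm.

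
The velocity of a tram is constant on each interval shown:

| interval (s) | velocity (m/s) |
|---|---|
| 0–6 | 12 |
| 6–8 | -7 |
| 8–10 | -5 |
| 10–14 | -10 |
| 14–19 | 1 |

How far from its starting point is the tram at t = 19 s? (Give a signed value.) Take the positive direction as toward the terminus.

Net displacement equals the area under the velocity-time graph (areas below the axis count negative).
0–6 s: 12 × 6 = 72 m
6–8 s: -7 × 2 = -14 m
8–10 s: -5 × 2 = -10 m
10–14 s: -10 × 4 = -40 m
14–19 s: 1 × 5 = 5 m
Net displacement = 13 m

13 m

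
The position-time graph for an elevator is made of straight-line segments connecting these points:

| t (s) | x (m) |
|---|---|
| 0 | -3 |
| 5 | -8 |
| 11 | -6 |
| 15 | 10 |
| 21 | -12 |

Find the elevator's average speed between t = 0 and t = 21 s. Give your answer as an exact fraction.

Average speed = (total path length)/(elapsed time); on a piecewise-linear x-t graph the path length is Σ|Δx|.
0–5 s: |Δx| = |-8 − -3| = 5 m
5–11 s: |Δx| = |-6 − -8| = 2 m
11–15 s: |Δx| = |10 − -6| = 16 m
15–21 s: |Δx| = |-12 − 10| = 22 m
Total path = 45 m; average speed = 45/21 = 15/7 m/s.

15/7 m/s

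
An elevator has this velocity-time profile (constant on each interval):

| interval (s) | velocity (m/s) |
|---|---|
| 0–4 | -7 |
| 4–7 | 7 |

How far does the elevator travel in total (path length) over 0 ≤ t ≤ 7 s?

Total distance travelled is ∫|v| dt — sum the magnitudes of each area piece.
0–4 s: |-7| × 4 = 28 m
4–7 s: |7| × 3 = 21 m
Total distance = 49 m

49 m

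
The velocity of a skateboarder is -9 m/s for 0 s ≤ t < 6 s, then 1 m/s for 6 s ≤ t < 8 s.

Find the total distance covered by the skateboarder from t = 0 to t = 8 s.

56 m

Distance (not displacement) is the total path length: add the absolute areas under v-t.
0–6 s: |-9| × 6 = 54 m
6–8 s: |1| × 2 = 2 m
Total distance = 56 m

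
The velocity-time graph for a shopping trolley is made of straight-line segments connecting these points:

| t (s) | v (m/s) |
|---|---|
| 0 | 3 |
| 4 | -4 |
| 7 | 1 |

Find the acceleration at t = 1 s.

Acceleration is the slope of the v-t graph on 0–4 s: (-4 − 3)/(4 − 0) = -1.75 m/s².

-1.75 m/s²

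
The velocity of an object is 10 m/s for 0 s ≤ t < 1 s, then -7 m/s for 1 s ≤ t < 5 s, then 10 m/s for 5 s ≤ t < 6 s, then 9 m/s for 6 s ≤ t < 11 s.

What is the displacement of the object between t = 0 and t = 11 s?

Net displacement equals the area under the velocity-time graph (areas below the axis count negative).
0–1 s: 10 × 1 = 10 m
1–5 s: -7 × 4 = -28 m
5–6 s: 10 × 1 = 10 m
6–11 s: 9 × 5 = 45 m
Net displacement = 37 m

37 m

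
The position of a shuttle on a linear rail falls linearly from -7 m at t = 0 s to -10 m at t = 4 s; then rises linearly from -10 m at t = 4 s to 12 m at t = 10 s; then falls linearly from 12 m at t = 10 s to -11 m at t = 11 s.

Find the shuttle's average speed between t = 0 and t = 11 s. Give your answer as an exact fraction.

Average speed = (total path length)/(elapsed time); on a piecewise-linear x-t graph the path length is Σ|Δx|.
0–4 s: |Δx| = |-10 − -7| = 3 m
4–10 s: |Δx| = |12 − -10| = 22 m
10–11 s: |Δx| = |-11 − 12| = 23 m
Total path = 48 m; average speed = 48/11 = 48/11 m/s.

48/11 m/s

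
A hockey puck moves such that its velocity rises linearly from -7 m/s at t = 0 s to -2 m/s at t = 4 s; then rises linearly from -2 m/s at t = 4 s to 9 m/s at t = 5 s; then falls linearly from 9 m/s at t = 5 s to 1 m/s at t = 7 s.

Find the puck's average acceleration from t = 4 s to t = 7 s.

Average acceleration = Δv/Δt = (1 − -2)/(7 − 4) = 1 m/s².

1 m/s²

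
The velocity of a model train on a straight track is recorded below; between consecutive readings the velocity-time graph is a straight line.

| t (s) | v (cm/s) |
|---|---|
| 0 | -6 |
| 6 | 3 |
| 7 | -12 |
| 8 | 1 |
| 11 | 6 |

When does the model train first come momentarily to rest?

v changes sign on 0–6 s (from -6 to 3); the graph is linear there, so v = 0 at t = 0 + (6)·(6 − 0)/(3 − -6) = 4 s.

t = 4 s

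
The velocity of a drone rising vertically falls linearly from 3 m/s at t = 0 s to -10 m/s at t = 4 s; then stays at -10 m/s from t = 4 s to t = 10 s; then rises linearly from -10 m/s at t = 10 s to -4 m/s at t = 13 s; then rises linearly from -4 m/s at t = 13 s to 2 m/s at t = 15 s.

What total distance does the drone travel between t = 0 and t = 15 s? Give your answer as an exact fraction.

3943/39 m

Total distance travelled is ∫|v| dt — sum the magnitudes of each area piece.
0–4 s: v = 0 at t = 12/13 s; triangle areas 18/13 + 200/13 = 218/13 m
4–10 s: |-10| × 6 = 60 m
10–13 s: |½(-10 + -4)(3)| = 21 m
13–15 s: v = 0 at t = 43/3 s; triangle areas 8/3 + 2/3 = 10/3 m
Total distance = 3943/39 m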